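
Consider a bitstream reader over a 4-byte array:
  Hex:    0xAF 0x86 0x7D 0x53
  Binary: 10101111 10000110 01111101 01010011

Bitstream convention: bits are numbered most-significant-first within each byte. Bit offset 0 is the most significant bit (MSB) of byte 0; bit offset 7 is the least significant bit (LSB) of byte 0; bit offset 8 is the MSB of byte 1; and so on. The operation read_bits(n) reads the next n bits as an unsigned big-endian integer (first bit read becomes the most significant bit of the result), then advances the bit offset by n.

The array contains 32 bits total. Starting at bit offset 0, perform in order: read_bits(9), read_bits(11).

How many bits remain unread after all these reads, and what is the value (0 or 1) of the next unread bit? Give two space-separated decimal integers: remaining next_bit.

Answer: 12 1

Derivation:
Read 1: bits[0:9] width=9 -> value=351 (bin 101011111); offset now 9 = byte 1 bit 1; 23 bits remain
Read 2: bits[9:20] width=11 -> value=103 (bin 00001100111); offset now 20 = byte 2 bit 4; 12 bits remain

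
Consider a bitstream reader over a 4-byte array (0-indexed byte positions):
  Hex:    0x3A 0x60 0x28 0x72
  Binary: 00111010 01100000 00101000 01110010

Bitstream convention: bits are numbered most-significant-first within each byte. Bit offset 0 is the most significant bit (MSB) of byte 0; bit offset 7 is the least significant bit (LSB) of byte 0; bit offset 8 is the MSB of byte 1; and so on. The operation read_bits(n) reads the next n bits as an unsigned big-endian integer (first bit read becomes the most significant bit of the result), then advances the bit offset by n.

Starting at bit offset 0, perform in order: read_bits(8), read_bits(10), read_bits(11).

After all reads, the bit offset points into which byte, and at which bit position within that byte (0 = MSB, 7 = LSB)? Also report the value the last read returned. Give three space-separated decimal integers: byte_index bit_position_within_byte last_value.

Answer: 3 5 1294

Derivation:
Read 1: bits[0:8] width=8 -> value=58 (bin 00111010); offset now 8 = byte 1 bit 0; 24 bits remain
Read 2: bits[8:18] width=10 -> value=384 (bin 0110000000); offset now 18 = byte 2 bit 2; 14 bits remain
Read 3: bits[18:29] width=11 -> value=1294 (bin 10100001110); offset now 29 = byte 3 bit 5; 3 bits remain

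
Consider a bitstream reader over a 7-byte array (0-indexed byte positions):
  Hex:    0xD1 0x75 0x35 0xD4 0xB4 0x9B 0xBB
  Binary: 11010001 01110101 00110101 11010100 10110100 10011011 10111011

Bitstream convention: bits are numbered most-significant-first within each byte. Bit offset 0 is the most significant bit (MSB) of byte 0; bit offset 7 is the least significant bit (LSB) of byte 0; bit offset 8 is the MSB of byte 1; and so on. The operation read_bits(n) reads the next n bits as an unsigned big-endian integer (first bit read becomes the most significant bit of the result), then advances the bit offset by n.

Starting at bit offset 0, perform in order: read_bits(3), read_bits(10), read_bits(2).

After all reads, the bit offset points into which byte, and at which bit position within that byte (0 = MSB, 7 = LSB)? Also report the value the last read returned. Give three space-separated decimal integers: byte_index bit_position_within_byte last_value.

Answer: 1 7 2

Derivation:
Read 1: bits[0:3] width=3 -> value=6 (bin 110); offset now 3 = byte 0 bit 3; 53 bits remain
Read 2: bits[3:13] width=10 -> value=558 (bin 1000101110); offset now 13 = byte 1 bit 5; 43 bits remain
Read 3: bits[13:15] width=2 -> value=2 (bin 10); offset now 15 = byte 1 bit 7; 41 bits remain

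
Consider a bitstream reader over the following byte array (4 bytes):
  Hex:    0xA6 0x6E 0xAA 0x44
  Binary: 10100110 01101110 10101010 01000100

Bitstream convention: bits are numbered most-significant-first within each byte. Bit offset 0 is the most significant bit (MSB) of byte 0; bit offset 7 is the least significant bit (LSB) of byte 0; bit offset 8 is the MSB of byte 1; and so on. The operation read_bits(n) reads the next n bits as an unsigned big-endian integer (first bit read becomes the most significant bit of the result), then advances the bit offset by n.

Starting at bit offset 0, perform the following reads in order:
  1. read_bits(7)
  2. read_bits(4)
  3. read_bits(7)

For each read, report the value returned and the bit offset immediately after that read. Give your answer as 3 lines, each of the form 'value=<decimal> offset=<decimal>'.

Read 1: bits[0:7] width=7 -> value=83 (bin 1010011); offset now 7 = byte 0 bit 7; 25 bits remain
Read 2: bits[7:11] width=4 -> value=3 (bin 0011); offset now 11 = byte 1 bit 3; 21 bits remain
Read 3: bits[11:18] width=7 -> value=58 (bin 0111010); offset now 18 = byte 2 bit 2; 14 bits remain

Answer: value=83 offset=7
value=3 offset=11
value=58 offset=18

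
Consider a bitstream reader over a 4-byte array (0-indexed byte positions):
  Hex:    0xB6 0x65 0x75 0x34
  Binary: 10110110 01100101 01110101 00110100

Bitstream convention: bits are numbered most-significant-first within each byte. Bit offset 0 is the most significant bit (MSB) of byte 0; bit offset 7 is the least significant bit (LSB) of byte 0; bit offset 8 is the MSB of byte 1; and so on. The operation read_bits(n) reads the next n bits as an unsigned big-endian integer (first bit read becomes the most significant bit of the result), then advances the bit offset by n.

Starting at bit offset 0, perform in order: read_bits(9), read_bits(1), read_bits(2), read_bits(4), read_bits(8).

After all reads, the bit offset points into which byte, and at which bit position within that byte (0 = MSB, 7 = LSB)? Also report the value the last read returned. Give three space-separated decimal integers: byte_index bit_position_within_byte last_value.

Read 1: bits[0:9] width=9 -> value=364 (bin 101101100); offset now 9 = byte 1 bit 1; 23 bits remain
Read 2: bits[9:10] width=1 -> value=1 (bin 1); offset now 10 = byte 1 bit 2; 22 bits remain
Read 3: bits[10:12] width=2 -> value=2 (bin 10); offset now 12 = byte 1 bit 4; 20 bits remain
Read 4: bits[12:16] width=4 -> value=5 (bin 0101); offset now 16 = byte 2 bit 0; 16 bits remain
Read 5: bits[16:24] width=8 -> value=117 (bin 01110101); offset now 24 = byte 3 bit 0; 8 bits remain

Answer: 3 0 117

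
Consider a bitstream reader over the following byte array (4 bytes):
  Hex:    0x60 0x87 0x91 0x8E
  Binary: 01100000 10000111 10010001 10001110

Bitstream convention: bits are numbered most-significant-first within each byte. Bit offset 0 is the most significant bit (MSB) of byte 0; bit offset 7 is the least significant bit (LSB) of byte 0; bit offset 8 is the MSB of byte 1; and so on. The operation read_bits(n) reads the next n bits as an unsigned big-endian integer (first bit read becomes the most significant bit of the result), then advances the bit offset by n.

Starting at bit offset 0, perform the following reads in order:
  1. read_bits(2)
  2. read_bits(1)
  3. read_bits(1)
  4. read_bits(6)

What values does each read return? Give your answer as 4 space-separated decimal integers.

Answer: 1 1 0 2

Derivation:
Read 1: bits[0:2] width=2 -> value=1 (bin 01); offset now 2 = byte 0 bit 2; 30 bits remain
Read 2: bits[2:3] width=1 -> value=1 (bin 1); offset now 3 = byte 0 bit 3; 29 bits remain
Read 3: bits[3:4] width=1 -> value=0 (bin 0); offset now 4 = byte 0 bit 4; 28 bits remain
Read 4: bits[4:10] width=6 -> value=2 (bin 000010); offset now 10 = byte 1 bit 2; 22 bits remain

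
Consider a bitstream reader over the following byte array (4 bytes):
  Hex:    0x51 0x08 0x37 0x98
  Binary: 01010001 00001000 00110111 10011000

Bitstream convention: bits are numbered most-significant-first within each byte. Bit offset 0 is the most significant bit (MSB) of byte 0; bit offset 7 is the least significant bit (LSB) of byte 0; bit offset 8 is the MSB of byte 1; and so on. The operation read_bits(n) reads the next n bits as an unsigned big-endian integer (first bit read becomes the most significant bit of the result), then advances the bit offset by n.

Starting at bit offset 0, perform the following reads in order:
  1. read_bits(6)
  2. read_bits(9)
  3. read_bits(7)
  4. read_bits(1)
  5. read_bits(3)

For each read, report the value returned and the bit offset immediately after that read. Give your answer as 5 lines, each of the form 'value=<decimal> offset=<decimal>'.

Read 1: bits[0:6] width=6 -> value=20 (bin 010100); offset now 6 = byte 0 bit 6; 26 bits remain
Read 2: bits[6:15] width=9 -> value=132 (bin 010000100); offset now 15 = byte 1 bit 7; 17 bits remain
Read 3: bits[15:22] width=7 -> value=13 (bin 0001101); offset now 22 = byte 2 bit 6; 10 bits remain
Read 4: bits[22:23] width=1 -> value=1 (bin 1); offset now 23 = byte 2 bit 7; 9 bits remain
Read 5: bits[23:26] width=3 -> value=6 (bin 110); offset now 26 = byte 3 bit 2; 6 bits remain

Answer: value=20 offset=6
value=132 offset=15
value=13 offset=22
value=1 offset=23
value=6 offset=26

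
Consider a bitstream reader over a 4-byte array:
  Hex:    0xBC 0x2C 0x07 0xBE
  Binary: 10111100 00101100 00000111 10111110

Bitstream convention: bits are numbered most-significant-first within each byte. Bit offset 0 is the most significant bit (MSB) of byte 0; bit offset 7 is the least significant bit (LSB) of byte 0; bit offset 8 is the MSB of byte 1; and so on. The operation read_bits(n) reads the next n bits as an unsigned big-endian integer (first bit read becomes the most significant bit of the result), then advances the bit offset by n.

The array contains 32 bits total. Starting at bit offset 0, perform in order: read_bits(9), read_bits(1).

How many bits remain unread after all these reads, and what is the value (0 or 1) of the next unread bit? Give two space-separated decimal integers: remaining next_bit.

Read 1: bits[0:9] width=9 -> value=376 (bin 101111000); offset now 9 = byte 1 bit 1; 23 bits remain
Read 2: bits[9:10] width=1 -> value=0 (bin 0); offset now 10 = byte 1 bit 2; 22 bits remain

Answer: 22 1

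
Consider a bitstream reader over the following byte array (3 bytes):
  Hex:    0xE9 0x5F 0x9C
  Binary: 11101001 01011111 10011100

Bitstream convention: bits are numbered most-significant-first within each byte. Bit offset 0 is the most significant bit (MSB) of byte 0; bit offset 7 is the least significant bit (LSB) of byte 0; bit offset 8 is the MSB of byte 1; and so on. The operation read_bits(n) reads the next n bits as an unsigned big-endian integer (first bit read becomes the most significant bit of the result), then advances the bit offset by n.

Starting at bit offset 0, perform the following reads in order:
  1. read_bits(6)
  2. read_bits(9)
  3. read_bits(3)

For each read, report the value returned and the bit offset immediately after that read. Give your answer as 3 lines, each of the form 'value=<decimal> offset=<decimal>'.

Read 1: bits[0:6] width=6 -> value=58 (bin 111010); offset now 6 = byte 0 bit 6; 18 bits remain
Read 2: bits[6:15] width=9 -> value=175 (bin 010101111); offset now 15 = byte 1 bit 7; 9 bits remain
Read 3: bits[15:18] width=3 -> value=6 (bin 110); offset now 18 = byte 2 bit 2; 6 bits remain

Answer: value=58 offset=6
value=175 offset=15
value=6 offset=18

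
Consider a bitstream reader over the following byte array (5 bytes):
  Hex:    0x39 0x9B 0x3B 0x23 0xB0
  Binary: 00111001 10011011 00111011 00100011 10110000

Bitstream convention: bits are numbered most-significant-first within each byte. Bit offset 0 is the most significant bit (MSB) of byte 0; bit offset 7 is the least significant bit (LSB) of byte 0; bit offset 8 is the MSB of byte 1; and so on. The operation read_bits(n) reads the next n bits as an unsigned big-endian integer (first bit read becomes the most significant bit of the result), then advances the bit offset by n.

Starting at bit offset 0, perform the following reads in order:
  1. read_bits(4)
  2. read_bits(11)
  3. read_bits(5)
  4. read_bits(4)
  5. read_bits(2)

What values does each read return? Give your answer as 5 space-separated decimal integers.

Read 1: bits[0:4] width=4 -> value=3 (bin 0011); offset now 4 = byte 0 bit 4; 36 bits remain
Read 2: bits[4:15] width=11 -> value=1229 (bin 10011001101); offset now 15 = byte 1 bit 7; 25 bits remain
Read 3: bits[15:20] width=5 -> value=19 (bin 10011); offset now 20 = byte 2 bit 4; 20 bits remain
Read 4: bits[20:24] width=4 -> value=11 (bin 1011); offset now 24 = byte 3 bit 0; 16 bits remain
Read 5: bits[24:26] width=2 -> value=0 (bin 00); offset now 26 = byte 3 bit 2; 14 bits remain

Answer: 3 1229 19 11 0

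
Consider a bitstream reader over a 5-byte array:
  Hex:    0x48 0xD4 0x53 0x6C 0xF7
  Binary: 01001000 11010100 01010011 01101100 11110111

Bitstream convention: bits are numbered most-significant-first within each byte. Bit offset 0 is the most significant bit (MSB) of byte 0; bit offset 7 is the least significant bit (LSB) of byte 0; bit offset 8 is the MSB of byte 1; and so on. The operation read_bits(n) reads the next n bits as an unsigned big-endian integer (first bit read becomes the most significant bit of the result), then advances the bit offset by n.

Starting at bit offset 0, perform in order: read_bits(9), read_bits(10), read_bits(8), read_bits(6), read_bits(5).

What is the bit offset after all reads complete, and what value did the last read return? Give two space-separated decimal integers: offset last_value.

Answer: 38 29

Derivation:
Read 1: bits[0:9] width=9 -> value=145 (bin 010010001); offset now 9 = byte 1 bit 1; 31 bits remain
Read 2: bits[9:19] width=10 -> value=674 (bin 1010100010); offset now 19 = byte 2 bit 3; 21 bits remain
Read 3: bits[19:27] width=8 -> value=155 (bin 10011011); offset now 27 = byte 3 bit 3; 13 bits remain
Read 4: bits[27:33] width=6 -> value=25 (bin 011001); offset now 33 = byte 4 bit 1; 7 bits remain
Read 5: bits[33:38] width=5 -> value=29 (bin 11101); offset now 38 = byte 4 bit 6; 2 bits remain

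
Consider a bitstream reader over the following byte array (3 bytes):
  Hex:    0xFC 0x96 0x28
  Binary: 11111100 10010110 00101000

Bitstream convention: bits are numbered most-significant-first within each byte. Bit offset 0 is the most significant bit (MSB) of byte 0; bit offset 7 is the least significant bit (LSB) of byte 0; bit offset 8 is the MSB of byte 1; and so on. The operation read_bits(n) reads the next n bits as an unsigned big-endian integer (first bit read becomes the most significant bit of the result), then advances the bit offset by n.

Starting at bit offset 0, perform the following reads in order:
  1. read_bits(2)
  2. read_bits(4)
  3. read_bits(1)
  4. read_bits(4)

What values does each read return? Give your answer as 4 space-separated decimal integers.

Read 1: bits[0:2] width=2 -> value=3 (bin 11); offset now 2 = byte 0 bit 2; 22 bits remain
Read 2: bits[2:6] width=4 -> value=15 (bin 1111); offset now 6 = byte 0 bit 6; 18 bits remain
Read 3: bits[6:7] width=1 -> value=0 (bin 0); offset now 7 = byte 0 bit 7; 17 bits remain
Read 4: bits[7:11] width=4 -> value=4 (bin 0100); offset now 11 = byte 1 bit 3; 13 bits remain

Answer: 3 15 0 4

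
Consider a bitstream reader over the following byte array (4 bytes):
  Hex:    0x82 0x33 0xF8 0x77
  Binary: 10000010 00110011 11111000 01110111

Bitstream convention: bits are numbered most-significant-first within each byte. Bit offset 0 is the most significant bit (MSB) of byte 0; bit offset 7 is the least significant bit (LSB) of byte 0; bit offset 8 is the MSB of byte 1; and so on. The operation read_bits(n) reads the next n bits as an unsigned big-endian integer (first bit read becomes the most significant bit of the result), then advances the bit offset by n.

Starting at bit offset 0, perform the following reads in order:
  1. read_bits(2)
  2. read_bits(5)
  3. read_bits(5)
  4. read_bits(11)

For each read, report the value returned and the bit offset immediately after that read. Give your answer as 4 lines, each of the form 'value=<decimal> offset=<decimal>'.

Read 1: bits[0:2] width=2 -> value=2 (bin 10); offset now 2 = byte 0 bit 2; 30 bits remain
Read 2: bits[2:7] width=5 -> value=1 (bin 00001); offset now 7 = byte 0 bit 7; 25 bits remain
Read 3: bits[7:12] width=5 -> value=3 (bin 00011); offset now 12 = byte 1 bit 4; 20 bits remain
Read 4: bits[12:23] width=11 -> value=508 (bin 00111111100); offset now 23 = byte 2 bit 7; 9 bits remain

Answer: value=2 offset=2
value=1 offset=7
value=3 offset=12
value=508 offset=23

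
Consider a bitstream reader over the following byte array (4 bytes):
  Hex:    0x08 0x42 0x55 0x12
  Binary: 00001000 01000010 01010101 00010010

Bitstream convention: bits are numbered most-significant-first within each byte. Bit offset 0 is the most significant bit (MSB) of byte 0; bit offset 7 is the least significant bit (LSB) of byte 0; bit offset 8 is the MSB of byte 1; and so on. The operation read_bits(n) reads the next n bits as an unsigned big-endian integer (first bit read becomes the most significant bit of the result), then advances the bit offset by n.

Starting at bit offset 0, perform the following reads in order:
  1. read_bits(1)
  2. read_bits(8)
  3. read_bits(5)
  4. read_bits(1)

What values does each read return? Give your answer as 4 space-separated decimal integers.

Answer: 0 16 16 1

Derivation:
Read 1: bits[0:1] width=1 -> value=0 (bin 0); offset now 1 = byte 0 bit 1; 31 bits remain
Read 2: bits[1:9] width=8 -> value=16 (bin 00010000); offset now 9 = byte 1 bit 1; 23 bits remain
Read 3: bits[9:14] width=5 -> value=16 (bin 10000); offset now 14 = byte 1 bit 6; 18 bits remain
Read 4: bits[14:15] width=1 -> value=1 (bin 1); offset now 15 = byte 1 bit 7; 17 bits remain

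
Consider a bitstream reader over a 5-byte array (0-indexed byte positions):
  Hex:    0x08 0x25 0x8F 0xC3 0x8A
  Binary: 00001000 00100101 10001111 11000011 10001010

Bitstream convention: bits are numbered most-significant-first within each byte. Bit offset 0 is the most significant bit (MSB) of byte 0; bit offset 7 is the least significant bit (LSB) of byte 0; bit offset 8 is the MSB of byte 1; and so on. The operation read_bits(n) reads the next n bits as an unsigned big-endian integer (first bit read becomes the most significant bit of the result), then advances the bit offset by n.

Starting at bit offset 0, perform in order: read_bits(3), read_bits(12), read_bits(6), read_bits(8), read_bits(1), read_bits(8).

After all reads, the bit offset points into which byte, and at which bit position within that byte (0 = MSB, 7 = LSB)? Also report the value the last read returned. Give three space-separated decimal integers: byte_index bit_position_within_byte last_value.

Read 1: bits[0:3] width=3 -> value=0 (bin 000); offset now 3 = byte 0 bit 3; 37 bits remain
Read 2: bits[3:15] width=12 -> value=1042 (bin 010000010010); offset now 15 = byte 1 bit 7; 25 bits remain
Read 3: bits[15:21] width=6 -> value=49 (bin 110001); offset now 21 = byte 2 bit 5; 19 bits remain
Read 4: bits[21:29] width=8 -> value=248 (bin 11111000); offset now 29 = byte 3 bit 5; 11 bits remain
Read 5: bits[29:30] width=1 -> value=0 (bin 0); offset now 30 = byte 3 bit 6; 10 bits remain
Read 6: bits[30:38] width=8 -> value=226 (bin 11100010); offset now 38 = byte 4 bit 6; 2 bits remain

Answer: 4 6 226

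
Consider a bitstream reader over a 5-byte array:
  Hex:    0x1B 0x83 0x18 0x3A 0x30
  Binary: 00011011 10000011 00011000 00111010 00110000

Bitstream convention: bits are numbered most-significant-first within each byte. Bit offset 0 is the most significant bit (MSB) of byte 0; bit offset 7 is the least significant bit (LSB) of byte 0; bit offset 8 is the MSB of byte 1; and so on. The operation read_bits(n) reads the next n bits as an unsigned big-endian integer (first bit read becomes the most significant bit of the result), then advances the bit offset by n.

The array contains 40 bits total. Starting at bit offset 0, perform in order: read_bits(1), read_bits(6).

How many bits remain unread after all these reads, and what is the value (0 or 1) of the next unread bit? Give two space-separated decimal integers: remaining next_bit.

Answer: 33 1

Derivation:
Read 1: bits[0:1] width=1 -> value=0 (bin 0); offset now 1 = byte 0 bit 1; 39 bits remain
Read 2: bits[1:7] width=6 -> value=13 (bin 001101); offset now 7 = byte 0 bit 7; 33 bits remain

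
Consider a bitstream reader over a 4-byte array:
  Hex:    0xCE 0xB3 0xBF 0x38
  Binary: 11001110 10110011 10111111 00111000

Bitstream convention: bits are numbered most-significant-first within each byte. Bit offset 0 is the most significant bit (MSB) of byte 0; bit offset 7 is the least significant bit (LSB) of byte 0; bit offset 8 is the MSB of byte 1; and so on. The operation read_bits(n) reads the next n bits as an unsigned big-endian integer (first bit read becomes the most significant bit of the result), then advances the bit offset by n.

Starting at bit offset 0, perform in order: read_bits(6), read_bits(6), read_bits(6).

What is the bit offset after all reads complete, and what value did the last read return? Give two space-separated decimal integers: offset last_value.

Answer: 18 14

Derivation:
Read 1: bits[0:6] width=6 -> value=51 (bin 110011); offset now 6 = byte 0 bit 6; 26 bits remain
Read 2: bits[6:12] width=6 -> value=43 (bin 101011); offset now 12 = byte 1 bit 4; 20 bits remain
Read 3: bits[12:18] width=6 -> value=14 (bin 001110); offset now 18 = byte 2 bit 2; 14 bits remain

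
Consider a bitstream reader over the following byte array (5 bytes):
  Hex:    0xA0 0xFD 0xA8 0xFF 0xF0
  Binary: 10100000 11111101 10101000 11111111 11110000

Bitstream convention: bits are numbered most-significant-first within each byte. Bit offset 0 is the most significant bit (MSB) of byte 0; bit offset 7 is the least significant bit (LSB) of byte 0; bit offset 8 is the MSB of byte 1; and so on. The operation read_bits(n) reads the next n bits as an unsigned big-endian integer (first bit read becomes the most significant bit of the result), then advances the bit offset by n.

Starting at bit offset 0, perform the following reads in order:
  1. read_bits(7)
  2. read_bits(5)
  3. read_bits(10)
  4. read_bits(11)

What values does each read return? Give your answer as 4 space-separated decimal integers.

Read 1: bits[0:7] width=7 -> value=80 (bin 1010000); offset now 7 = byte 0 bit 7; 33 bits remain
Read 2: bits[7:12] width=5 -> value=15 (bin 01111); offset now 12 = byte 1 bit 4; 28 bits remain
Read 3: bits[12:22] width=10 -> value=874 (bin 1101101010); offset now 22 = byte 2 bit 6; 18 bits remain
Read 4: bits[22:33] width=11 -> value=511 (bin 00111111111); offset now 33 = byte 4 bit 1; 7 bits remain

Answer: 80 15 874 511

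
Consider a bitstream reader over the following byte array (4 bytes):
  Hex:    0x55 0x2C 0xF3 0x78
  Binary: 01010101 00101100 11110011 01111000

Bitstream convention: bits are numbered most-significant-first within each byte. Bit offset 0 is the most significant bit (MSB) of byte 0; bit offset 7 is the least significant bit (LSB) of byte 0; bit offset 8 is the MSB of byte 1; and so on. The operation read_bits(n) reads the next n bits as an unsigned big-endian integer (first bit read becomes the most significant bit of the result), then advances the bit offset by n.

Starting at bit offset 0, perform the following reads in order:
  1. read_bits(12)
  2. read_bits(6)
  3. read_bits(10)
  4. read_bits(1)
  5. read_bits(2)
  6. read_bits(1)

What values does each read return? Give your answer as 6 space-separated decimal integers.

Read 1: bits[0:12] width=12 -> value=1362 (bin 010101010010); offset now 12 = byte 1 bit 4; 20 bits remain
Read 2: bits[12:18] width=6 -> value=51 (bin 110011); offset now 18 = byte 2 bit 2; 14 bits remain
Read 3: bits[18:28] width=10 -> value=823 (bin 1100110111); offset now 28 = byte 3 bit 4; 4 bits remain
Read 4: bits[28:29] width=1 -> value=1 (bin 1); offset now 29 = byte 3 bit 5; 3 bits remain
Read 5: bits[29:31] width=2 -> value=0 (bin 00); offset now 31 = byte 3 bit 7; 1 bits remain
Read 6: bits[31:32] width=1 -> value=0 (bin 0); offset now 32 = byte 4 bit 0; 0 bits remain

Answer: 1362 51 823 1 0 0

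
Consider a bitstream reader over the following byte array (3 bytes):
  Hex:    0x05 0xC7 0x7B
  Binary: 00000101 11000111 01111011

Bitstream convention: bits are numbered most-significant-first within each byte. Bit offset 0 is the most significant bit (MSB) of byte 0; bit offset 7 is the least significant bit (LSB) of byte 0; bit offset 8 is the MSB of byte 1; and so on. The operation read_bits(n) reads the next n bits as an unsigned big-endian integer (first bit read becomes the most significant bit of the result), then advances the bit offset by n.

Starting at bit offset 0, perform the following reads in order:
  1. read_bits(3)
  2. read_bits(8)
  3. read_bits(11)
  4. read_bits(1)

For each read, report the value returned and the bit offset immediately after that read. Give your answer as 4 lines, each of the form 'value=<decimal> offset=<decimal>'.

Read 1: bits[0:3] width=3 -> value=0 (bin 000); offset now 3 = byte 0 bit 3; 21 bits remain
Read 2: bits[3:11] width=8 -> value=46 (bin 00101110); offset now 11 = byte 1 bit 3; 13 bits remain
Read 3: bits[11:22] width=11 -> value=478 (bin 00111011110); offset now 22 = byte 2 bit 6; 2 bits remain
Read 4: bits[22:23] width=1 -> value=1 (bin 1); offset now 23 = byte 2 bit 7; 1 bits remain

Answer: value=0 offset=3
value=46 offset=11
value=478 offset=22
value=1 offset=23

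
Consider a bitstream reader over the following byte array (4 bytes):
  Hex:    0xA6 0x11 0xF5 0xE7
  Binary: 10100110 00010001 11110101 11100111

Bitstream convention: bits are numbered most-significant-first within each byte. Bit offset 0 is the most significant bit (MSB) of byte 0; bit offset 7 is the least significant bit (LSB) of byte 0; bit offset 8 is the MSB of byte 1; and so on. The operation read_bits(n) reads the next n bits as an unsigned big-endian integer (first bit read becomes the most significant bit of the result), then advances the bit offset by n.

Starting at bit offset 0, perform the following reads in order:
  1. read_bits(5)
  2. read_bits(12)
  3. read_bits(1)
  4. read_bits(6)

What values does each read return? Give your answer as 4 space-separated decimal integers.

Read 1: bits[0:5] width=5 -> value=20 (bin 10100); offset now 5 = byte 0 bit 5; 27 bits remain
Read 2: bits[5:17] width=12 -> value=3107 (bin 110000100011); offset now 17 = byte 2 bit 1; 15 bits remain
Read 3: bits[17:18] width=1 -> value=1 (bin 1); offset now 18 = byte 2 bit 2; 14 bits remain
Read 4: bits[18:24] width=6 -> value=53 (bin 110101); offset now 24 = byte 3 bit 0; 8 bits remain

Answer: 20 3107 1 53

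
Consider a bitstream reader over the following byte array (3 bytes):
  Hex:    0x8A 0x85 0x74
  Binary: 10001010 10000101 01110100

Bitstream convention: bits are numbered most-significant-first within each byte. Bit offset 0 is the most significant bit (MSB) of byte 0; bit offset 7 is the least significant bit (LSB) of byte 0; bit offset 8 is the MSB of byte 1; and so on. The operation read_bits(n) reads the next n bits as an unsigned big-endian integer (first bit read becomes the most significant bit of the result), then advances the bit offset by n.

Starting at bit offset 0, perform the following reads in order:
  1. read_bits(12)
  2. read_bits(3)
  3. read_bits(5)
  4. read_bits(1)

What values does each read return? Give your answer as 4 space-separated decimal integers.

Read 1: bits[0:12] width=12 -> value=2216 (bin 100010101000); offset now 12 = byte 1 bit 4; 12 bits remain
Read 2: bits[12:15] width=3 -> value=2 (bin 010); offset now 15 = byte 1 bit 7; 9 bits remain
Read 3: bits[15:20] width=5 -> value=23 (bin 10111); offset now 20 = byte 2 bit 4; 4 bits remain
Read 4: bits[20:21] width=1 -> value=0 (bin 0); offset now 21 = byte 2 bit 5; 3 bits remain

Answer: 2216 2 23 0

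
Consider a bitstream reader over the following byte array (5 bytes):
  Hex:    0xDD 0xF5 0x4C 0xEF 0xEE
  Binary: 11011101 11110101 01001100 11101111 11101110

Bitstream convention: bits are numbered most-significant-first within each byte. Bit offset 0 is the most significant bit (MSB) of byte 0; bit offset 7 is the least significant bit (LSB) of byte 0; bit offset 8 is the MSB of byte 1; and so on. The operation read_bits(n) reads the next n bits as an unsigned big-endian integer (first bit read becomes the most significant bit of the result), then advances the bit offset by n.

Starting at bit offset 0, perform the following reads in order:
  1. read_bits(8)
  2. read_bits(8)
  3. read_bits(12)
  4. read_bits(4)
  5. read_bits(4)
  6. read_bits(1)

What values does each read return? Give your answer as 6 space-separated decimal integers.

Read 1: bits[0:8] width=8 -> value=221 (bin 11011101); offset now 8 = byte 1 bit 0; 32 bits remain
Read 2: bits[8:16] width=8 -> value=245 (bin 11110101); offset now 16 = byte 2 bit 0; 24 bits remain
Read 3: bits[16:28] width=12 -> value=1230 (bin 010011001110); offset now 28 = byte 3 bit 4; 12 bits remain
Read 4: bits[28:32] width=4 -> value=15 (bin 1111); offset now 32 = byte 4 bit 0; 8 bits remain
Read 5: bits[32:36] width=4 -> value=14 (bin 1110); offset now 36 = byte 4 bit 4; 4 bits remain
Read 6: bits[36:37] width=1 -> value=1 (bin 1); offset now 37 = byte 4 bit 5; 3 bits remain

Answer: 221 245 1230 15 14 1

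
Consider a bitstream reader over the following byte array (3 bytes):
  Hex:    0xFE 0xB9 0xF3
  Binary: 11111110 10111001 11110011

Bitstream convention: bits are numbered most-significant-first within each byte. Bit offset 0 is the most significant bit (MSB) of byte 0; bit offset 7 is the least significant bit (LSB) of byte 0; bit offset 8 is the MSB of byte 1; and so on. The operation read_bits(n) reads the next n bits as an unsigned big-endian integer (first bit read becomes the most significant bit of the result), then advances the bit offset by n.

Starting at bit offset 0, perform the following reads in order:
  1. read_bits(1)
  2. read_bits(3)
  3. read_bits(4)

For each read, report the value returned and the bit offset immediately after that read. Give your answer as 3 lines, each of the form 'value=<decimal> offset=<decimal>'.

Read 1: bits[0:1] width=1 -> value=1 (bin 1); offset now 1 = byte 0 bit 1; 23 bits remain
Read 2: bits[1:4] width=3 -> value=7 (bin 111); offset now 4 = byte 0 bit 4; 20 bits remain
Read 3: bits[4:8] width=4 -> value=14 (bin 1110); offset now 8 = byte 1 bit 0; 16 bits remain

Answer: value=1 offset=1
value=7 offset=4
value=14 offset=8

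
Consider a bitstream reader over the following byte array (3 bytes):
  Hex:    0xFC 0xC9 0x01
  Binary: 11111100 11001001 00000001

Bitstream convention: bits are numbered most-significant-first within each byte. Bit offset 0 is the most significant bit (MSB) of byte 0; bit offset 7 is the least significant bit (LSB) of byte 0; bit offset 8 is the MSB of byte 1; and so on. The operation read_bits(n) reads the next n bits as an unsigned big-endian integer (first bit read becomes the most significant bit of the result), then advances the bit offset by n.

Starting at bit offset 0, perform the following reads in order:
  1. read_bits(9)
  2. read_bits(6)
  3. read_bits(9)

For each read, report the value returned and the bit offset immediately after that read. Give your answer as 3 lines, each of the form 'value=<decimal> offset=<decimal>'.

Answer: value=505 offset=9
value=36 offset=15
value=257 offset=24

Derivation:
Read 1: bits[0:9] width=9 -> value=505 (bin 111111001); offset now 9 = byte 1 bit 1; 15 bits remain
Read 2: bits[9:15] width=6 -> value=36 (bin 100100); offset now 15 = byte 1 bit 7; 9 bits remain
Read 3: bits[15:24] width=9 -> value=257 (bin 100000001); offset now 24 = byte 3 bit 0; 0 bits remain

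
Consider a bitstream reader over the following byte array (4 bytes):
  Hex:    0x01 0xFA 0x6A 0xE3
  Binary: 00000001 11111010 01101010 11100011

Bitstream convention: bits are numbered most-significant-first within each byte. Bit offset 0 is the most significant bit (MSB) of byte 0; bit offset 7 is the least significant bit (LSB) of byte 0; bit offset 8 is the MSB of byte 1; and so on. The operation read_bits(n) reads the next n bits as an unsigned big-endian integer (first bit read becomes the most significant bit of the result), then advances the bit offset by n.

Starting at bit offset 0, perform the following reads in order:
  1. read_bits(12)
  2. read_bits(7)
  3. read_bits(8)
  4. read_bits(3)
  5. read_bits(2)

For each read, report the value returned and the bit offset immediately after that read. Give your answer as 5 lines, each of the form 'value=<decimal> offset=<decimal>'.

Read 1: bits[0:12] width=12 -> value=31 (bin 000000011111); offset now 12 = byte 1 bit 4; 20 bits remain
Read 2: bits[12:19] width=7 -> value=83 (bin 1010011); offset now 19 = byte 2 bit 3; 13 bits remain
Read 3: bits[19:27] width=8 -> value=87 (bin 01010111); offset now 27 = byte 3 bit 3; 5 bits remain
Read 4: bits[27:30] width=3 -> value=0 (bin 000); offset now 30 = byte 3 bit 6; 2 bits remain
Read 5: bits[30:32] width=2 -> value=3 (bin 11); offset now 32 = byte 4 bit 0; 0 bits remain

Answer: value=31 offset=12
value=83 offset=19
value=87 offset=27
value=0 offset=30
value=3 offset=32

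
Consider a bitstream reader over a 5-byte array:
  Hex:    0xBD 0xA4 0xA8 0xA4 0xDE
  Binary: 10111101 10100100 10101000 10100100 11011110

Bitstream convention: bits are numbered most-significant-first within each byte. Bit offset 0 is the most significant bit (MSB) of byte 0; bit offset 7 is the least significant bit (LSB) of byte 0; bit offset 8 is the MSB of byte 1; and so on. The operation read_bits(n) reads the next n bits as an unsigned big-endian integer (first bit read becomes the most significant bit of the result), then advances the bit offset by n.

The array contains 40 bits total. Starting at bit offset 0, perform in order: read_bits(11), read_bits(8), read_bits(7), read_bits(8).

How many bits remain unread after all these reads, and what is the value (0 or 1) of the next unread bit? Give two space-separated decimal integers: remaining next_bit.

Read 1: bits[0:11] width=11 -> value=1517 (bin 10111101101); offset now 11 = byte 1 bit 3; 29 bits remain
Read 2: bits[11:19] width=8 -> value=37 (bin 00100101); offset now 19 = byte 2 bit 3; 21 bits remain
Read 3: bits[19:26] width=7 -> value=34 (bin 0100010); offset now 26 = byte 3 bit 2; 14 bits remain
Read 4: bits[26:34] width=8 -> value=147 (bin 10010011); offset now 34 = byte 4 bit 2; 6 bits remain

Answer: 6 0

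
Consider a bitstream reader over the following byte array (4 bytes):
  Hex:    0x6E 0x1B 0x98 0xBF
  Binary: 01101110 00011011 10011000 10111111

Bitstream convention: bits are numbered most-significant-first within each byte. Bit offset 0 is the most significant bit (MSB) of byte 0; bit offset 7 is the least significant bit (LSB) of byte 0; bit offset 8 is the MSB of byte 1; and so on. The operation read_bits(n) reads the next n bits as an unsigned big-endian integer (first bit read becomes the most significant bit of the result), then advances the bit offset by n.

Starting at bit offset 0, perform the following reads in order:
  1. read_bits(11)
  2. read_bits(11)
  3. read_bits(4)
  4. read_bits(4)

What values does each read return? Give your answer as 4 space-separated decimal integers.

Read 1: bits[0:11] width=11 -> value=880 (bin 01101110000); offset now 11 = byte 1 bit 3; 21 bits remain
Read 2: bits[11:22] width=11 -> value=1766 (bin 11011100110); offset now 22 = byte 2 bit 6; 10 bits remain
Read 3: bits[22:26] width=4 -> value=2 (bin 0010); offset now 26 = byte 3 bit 2; 6 bits remain
Read 4: bits[26:30] width=4 -> value=15 (bin 1111); offset now 30 = byte 3 bit 6; 2 bits remain

Answer: 880 1766 2 15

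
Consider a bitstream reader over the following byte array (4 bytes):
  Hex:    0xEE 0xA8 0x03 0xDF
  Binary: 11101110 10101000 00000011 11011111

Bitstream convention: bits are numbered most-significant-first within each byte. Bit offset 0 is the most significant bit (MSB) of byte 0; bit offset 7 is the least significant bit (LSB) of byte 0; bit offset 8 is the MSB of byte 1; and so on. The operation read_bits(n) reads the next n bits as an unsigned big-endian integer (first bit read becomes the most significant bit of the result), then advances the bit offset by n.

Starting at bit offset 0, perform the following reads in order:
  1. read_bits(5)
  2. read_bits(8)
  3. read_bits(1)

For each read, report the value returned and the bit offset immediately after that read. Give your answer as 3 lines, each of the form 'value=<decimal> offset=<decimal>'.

Answer: value=29 offset=5
value=213 offset=13
value=0 offset=14

Derivation:
Read 1: bits[0:5] width=5 -> value=29 (bin 11101); offset now 5 = byte 0 bit 5; 27 bits remain
Read 2: bits[5:13] width=8 -> value=213 (bin 11010101); offset now 13 = byte 1 bit 5; 19 bits remain
Read 3: bits[13:14] width=1 -> value=0 (bin 0); offset now 14 = byte 1 bit 6; 18 bits remain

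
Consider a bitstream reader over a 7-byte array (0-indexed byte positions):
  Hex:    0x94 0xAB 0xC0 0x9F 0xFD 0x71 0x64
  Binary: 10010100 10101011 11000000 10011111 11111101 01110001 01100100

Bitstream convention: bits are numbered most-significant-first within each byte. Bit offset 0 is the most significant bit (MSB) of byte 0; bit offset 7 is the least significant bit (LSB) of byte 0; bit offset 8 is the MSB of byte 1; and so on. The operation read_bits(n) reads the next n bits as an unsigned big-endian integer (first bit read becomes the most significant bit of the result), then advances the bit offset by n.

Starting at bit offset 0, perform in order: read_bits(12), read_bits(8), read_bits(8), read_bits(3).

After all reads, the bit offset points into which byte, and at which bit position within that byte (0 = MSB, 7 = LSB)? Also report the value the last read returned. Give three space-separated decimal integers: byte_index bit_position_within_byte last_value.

Answer: 3 7 7

Derivation:
Read 1: bits[0:12] width=12 -> value=2378 (bin 100101001010); offset now 12 = byte 1 bit 4; 44 bits remain
Read 2: bits[12:20] width=8 -> value=188 (bin 10111100); offset now 20 = byte 2 bit 4; 36 bits remain
Read 3: bits[20:28] width=8 -> value=9 (bin 00001001); offset now 28 = byte 3 bit 4; 28 bits remain
Read 4: bits[28:31] width=3 -> value=7 (bin 111); offset now 31 = byte 3 bit 7; 25 bits remain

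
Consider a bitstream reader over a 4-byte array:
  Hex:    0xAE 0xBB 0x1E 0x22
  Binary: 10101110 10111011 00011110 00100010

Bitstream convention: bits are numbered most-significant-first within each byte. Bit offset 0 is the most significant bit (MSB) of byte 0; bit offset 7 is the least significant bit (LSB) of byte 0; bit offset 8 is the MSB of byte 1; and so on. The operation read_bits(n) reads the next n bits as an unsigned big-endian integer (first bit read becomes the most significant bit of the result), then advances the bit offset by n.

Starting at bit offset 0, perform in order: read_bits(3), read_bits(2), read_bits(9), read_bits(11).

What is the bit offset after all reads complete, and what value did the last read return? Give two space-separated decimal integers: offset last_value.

Answer: 25 1596

Derivation:
Read 1: bits[0:3] width=3 -> value=5 (bin 101); offset now 3 = byte 0 bit 3; 29 bits remain
Read 2: bits[3:5] width=2 -> value=1 (bin 01); offset now 5 = byte 0 bit 5; 27 bits remain
Read 3: bits[5:14] width=9 -> value=430 (bin 110101110); offset now 14 = byte 1 bit 6; 18 bits remain
Read 4: bits[14:25] width=11 -> value=1596 (bin 11000111100); offset now 25 = byte 3 bit 1; 7 bits remain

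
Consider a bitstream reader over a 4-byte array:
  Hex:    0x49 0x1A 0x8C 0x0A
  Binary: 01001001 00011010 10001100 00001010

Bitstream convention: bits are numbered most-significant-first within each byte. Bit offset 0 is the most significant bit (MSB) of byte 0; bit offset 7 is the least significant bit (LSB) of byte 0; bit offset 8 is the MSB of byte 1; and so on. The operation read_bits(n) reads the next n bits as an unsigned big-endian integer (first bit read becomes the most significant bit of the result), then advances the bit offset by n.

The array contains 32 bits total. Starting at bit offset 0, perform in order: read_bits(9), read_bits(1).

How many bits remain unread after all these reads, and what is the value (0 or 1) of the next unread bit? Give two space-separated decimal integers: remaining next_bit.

Read 1: bits[0:9] width=9 -> value=146 (bin 010010010); offset now 9 = byte 1 bit 1; 23 bits remain
Read 2: bits[9:10] width=1 -> value=0 (bin 0); offset now 10 = byte 1 bit 2; 22 bits remain

Answer: 22 0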